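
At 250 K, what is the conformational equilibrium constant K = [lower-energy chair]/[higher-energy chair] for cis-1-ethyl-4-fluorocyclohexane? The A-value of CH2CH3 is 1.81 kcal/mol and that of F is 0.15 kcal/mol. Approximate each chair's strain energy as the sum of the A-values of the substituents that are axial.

K ≈ 28.3

C1 and C4 have opposite parity, so for the cis isomer the two substituents are one axial and one equatorial in each chair.
Chair I (ethyl axial, fluoro equatorial): E = 1.81 kcal/mol; chair II (ethyl equatorial, fluoro axial): E = 0.15 kcal/mol.
ΔG = 1.66 kcal/mol between the two chairs.
K = exp(ΔG/RT) with R = 1.987×10⁻³ kcal mol⁻¹ K⁻¹ and T = 250 K gives K ≈ 28.3.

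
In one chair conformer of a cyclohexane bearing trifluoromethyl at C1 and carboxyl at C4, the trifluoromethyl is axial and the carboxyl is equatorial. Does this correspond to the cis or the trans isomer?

cis

C1 and C4 have opposite parity, so their axial bonds point in opposite directions.
With opposite-parity carbons, two substituents on the same face are one axial and one equatorial; opposite faces give both axial or both equatorial.
Here the groups are axial/equatorial → same face → cis.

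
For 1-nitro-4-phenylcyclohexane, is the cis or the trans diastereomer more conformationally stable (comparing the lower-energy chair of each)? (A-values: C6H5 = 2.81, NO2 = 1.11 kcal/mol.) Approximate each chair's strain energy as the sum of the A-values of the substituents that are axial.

trans

At 1,4 positions (parity opposite): cis → (a,e or e,a); trans → (e,e or a,a).
Best chair for cis: E = 1.11 kcal/mol; best chair for trans: E = 0.00 kcal/mol.
The trans isomer is lower by 1.11 kcal/mol.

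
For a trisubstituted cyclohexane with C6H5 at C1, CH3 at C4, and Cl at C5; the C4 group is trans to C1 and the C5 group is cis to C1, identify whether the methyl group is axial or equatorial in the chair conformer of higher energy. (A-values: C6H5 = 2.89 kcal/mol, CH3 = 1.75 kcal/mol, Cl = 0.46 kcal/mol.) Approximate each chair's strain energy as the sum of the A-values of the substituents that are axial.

Chair I (phenyl axial, methyl axial, chloro axial): E = 5.10 kcal/mol.
Chair II (phenyl equatorial, methyl equatorial, chloro equatorial): E = 0.00 kcal/mol.
Chair I is the less stable (higher-energy) conformer, and in that chair the methyl group is axial.

axial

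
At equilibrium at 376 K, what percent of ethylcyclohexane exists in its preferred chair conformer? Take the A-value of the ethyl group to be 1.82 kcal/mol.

One chair has the ethyl group axial (E = 1.82 kcal/mol) and the other has it equatorial (E = 0).
ΔG = 1.82 kcal/mol between the two chairs.
K = exp(ΔG/RT) with R = 1.987×10⁻³ kcal mol⁻¹ K⁻¹ and T = 376 K gives K ≈ 11.4.
Fraction in the lower-energy chair = K/(K+1) = 92.0%.

92.0%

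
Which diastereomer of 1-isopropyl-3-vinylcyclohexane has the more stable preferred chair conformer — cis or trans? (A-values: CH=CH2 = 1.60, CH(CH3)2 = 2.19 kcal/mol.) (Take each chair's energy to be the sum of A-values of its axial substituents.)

cis

At 1,3 positions (parity same): cis → (e,e or a,a); trans → (a,e or e,a).
Best chair for cis: E = 0.00 kcal/mol; best chair for trans: E = 1.60 kcal/mol.
The cis isomer is lower by 1.60 kcal/mol.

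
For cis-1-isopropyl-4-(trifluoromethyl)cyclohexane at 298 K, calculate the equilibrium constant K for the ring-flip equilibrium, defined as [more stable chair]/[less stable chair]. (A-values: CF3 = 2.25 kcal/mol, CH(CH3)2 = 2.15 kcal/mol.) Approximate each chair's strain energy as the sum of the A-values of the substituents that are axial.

C1 and C4 have opposite parity, so for the cis isomer the two substituents are one axial and one equatorial in each chair.
Chair I (trifluoromethyl axial, isopropyl equatorial): E = 2.25 kcal/mol; chair II (trifluoromethyl equatorial, isopropyl axial): E = 2.15 kcal/mol.
ΔG = 0.10 kcal/mol between the two chairs.
K = exp(ΔG/RT) with R = 1.987×10⁻³ kcal mol⁻¹ K⁻¹ and T = 298 K gives K ≈ 1.18.

K ≈ 1.18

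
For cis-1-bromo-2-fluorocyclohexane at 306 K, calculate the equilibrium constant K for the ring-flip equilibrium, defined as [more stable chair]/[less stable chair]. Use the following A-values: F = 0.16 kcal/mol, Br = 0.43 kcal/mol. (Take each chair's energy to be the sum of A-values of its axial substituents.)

K ≈ 1.56

C1 and C2 have opposite parity, so for the cis isomer the two substituents are one axial and one equatorial in each chair.
Chair I (fluoro axial, bromo equatorial): E = 0.16 kcal/mol; chair II (fluoro equatorial, bromo axial): E = 0.43 kcal/mol.
ΔG = 0.27 kcal/mol between the two chairs.
K = exp(ΔG/RT) with R = 1.987×10⁻³ kcal mol⁻¹ K⁻¹ and T = 306 K gives K ≈ 1.56.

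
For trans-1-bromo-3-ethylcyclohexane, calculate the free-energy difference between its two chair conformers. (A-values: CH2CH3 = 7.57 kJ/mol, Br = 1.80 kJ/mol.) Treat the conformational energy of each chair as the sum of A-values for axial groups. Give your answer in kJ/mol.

5.77 kJ/mol

C1 and C3 have the same parity, so for the trans isomer the two substituents are one axial and one equatorial in each chair.
Chair I (ethyl axial, bromo equatorial): E = 7.57 kJ/mol.
Chair II (ethyl equatorial, bromo axial): E = 1.80 kJ/mol.
ΔE = 7.57 − 1.80 = 5.77 kJ/mol; chair II is more stable.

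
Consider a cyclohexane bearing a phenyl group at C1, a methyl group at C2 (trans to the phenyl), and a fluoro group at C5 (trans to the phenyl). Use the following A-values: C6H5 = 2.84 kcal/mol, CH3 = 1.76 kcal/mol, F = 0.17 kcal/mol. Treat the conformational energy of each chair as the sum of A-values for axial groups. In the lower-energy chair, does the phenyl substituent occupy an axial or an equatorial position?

equatorial

Chair I (phenyl axial, methyl axial, fluoro equatorial): E = 4.60 kcal/mol.
Chair II (phenyl equatorial, methyl equatorial, fluoro axial): E = 0.17 kcal/mol.
Chair II is the more stable (lower-energy) conformer, and in that chair the phenyl group is equatorial.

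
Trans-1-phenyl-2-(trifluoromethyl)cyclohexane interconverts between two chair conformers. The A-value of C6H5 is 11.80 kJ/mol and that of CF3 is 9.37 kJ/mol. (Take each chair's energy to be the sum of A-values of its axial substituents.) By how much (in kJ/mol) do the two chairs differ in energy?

21.17 kJ/mol

C1 and C2 have opposite parity, so for the trans isomer the two substituents are e,e in one chair and a,a in the other.
Chair I (phenyl axial, trifluoromethyl axial): E = 21.17 kJ/mol.
Chair II (phenyl equatorial, trifluoromethyl equatorial): E = 0.00 kJ/mol.
ΔE = 21.17 − 0.00 = 21.17 kJ/mol; chair II is more stable.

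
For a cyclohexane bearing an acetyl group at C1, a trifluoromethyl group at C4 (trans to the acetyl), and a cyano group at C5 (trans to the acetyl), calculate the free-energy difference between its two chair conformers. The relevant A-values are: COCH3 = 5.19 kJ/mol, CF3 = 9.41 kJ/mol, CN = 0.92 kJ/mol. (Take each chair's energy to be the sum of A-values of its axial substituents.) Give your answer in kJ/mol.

13.68 kJ/mol

Chair I (acetyl axial, trifluoromethyl axial, cyano equatorial): E = 14.60 kJ/mol.
Chair II (acetyl equatorial, trifluoromethyl equatorial, cyano axial): E = 0.92 kJ/mol.
ΔE = 14.60 − 0.92 = 13.68 kJ/mol; chair II is more stable.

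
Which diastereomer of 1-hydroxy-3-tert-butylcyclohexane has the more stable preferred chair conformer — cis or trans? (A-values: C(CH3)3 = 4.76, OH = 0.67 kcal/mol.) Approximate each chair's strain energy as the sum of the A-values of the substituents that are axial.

cis

At 1,3 positions (parity same): cis → (e,e or a,a); trans → (a,e or e,a).
Best chair for cis: E = 0.00 kcal/mol; best chair for trans: E = 0.67 kcal/mol.
The cis isomer is lower by 0.67 kcal/mol.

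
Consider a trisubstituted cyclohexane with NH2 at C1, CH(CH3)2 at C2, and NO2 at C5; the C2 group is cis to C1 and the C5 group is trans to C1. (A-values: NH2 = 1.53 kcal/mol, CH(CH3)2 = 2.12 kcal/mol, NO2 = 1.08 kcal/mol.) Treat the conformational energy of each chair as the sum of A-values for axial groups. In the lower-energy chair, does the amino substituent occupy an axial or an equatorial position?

Chair I (amino axial, isopropyl equatorial, nitro equatorial): E = 1.53 kcal/mol.
Chair II (amino equatorial, isopropyl axial, nitro axial): E = 3.20 kcal/mol.
Chair I is the more stable (lower-energy) conformer, and in that chair the amino group is axial.

axial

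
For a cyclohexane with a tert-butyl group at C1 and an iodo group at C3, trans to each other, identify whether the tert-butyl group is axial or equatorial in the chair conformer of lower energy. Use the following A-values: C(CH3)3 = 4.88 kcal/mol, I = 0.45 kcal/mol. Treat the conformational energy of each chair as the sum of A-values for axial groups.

equatorial

C1 and C3 have the same parity, so for the trans isomer the two substituents are one axial and one equatorial in each chair.
Chair I (tert-butyl axial, iodo equatorial): E = 4.88 kcal/mol.
Chair II (tert-butyl equatorial, iodo axial): E = 0.45 kcal/mol.
Chair II is the more stable (lower-energy) conformer, and in that chair the tert-butyl group is equatorial.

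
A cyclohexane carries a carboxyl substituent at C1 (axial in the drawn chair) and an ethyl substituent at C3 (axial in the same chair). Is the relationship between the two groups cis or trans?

C1 and C3 have the same parity, so their axial bonds point in the same direction.
With same-parity carbons, two substituents on the same face are both axial or both equatorial; opposite faces give one of each.
Here the groups are axial/axial → same face → cis.

cis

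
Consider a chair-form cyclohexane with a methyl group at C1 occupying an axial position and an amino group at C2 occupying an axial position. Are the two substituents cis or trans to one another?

trans

C1 and C2 have opposite parity, so their axial bonds point in opposite directions.
With opposite-parity carbons, two substituents on the same face are one axial and one equatorial; opposite faces give both axial or both equatorial.
Here the groups are axial/axial → opposite face → trans.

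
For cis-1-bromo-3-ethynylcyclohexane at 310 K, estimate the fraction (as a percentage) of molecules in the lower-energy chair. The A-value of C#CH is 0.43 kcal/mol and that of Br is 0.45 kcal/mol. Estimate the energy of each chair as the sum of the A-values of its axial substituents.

80.7%

C1 and C3 have the same parity, so for the cis isomer the two substituents are e,e in one chair and a,a in the other.
Chair I (ethynyl axial, bromo axial): E = 0.88 kcal/mol; chair II (ethynyl equatorial, bromo equatorial): E = 0.00 kcal/mol.
ΔG = 0.88 kcal/mol between the two chairs.
K = exp(ΔG/RT) with R = 1.987×10⁻³ kcal mol⁻¹ K⁻¹ and T = 310 K gives K ≈ 4.17.
Fraction in the lower-energy chair = K/(K+1) = 80.7%.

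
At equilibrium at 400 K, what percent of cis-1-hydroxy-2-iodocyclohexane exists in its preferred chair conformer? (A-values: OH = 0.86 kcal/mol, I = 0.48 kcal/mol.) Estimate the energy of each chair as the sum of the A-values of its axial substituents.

61.7%

C1 and C2 have opposite parity, so for the cis isomer the two substituents are one axial and one equatorial in each chair.
Chair I (hydroxyl axial, iodo equatorial): E = 0.86 kcal/mol; chair II (hydroxyl equatorial, iodo axial): E = 0.48 kcal/mol.
ΔG = 0.38 kcal/mol between the two chairs.
K = exp(ΔG/RT) with R = 1.987×10⁻³ kcal mol⁻¹ K⁻¹ and T = 400 K gives K ≈ 1.61.
Fraction in the lower-energy chair = K/(K+1) = 61.7%.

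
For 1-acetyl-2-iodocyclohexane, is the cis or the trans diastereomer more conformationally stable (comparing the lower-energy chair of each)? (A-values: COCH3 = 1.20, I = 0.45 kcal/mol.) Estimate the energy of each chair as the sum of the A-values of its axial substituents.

At 1,2 positions (parity opposite): cis → (a,e or e,a); trans → (e,e or a,a).
Best chair for cis: E = 0.45 kcal/mol; best chair for trans: E = 0.00 kcal/mol.
The trans isomer is lower by 0.45 kcal/mol.

trans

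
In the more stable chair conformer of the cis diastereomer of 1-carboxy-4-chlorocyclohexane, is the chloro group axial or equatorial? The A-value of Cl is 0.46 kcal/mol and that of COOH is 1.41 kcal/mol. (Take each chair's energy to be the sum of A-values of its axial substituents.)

axial

C1 and C4 have opposite parity, so for the cis isomer the two substituents are one axial and one equatorial in each chair.
Chair I (chloro axial, carboxyl equatorial): E = 0.46 kcal/mol.
Chair II (chloro equatorial, carboxyl axial): E = 1.41 kcal/mol.
Chair I is the more stable (lower-energy) conformer, and in that chair the chloro group is axial.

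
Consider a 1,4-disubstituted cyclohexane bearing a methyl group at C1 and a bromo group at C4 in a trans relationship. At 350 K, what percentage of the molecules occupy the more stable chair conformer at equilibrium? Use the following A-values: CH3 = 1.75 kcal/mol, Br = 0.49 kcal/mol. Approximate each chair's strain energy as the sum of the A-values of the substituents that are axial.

96.2%

C1 and C4 have opposite parity, so for the trans isomer the two substituents are e,e in one chair and a,a in the other.
Chair I (methyl axial, bromo axial): E = 2.24 kcal/mol; chair II (methyl equatorial, bromo equatorial): E = 0.00 kcal/mol.
ΔG = 2.24 kcal/mol between the two chairs.
K = exp(ΔG/RT) with R = 1.987×10⁻³ kcal mol⁻¹ K⁻¹ and T = 350 K gives K ≈ 25.1.
Fraction in the lower-energy chair = K/(K+1) = 96.2%.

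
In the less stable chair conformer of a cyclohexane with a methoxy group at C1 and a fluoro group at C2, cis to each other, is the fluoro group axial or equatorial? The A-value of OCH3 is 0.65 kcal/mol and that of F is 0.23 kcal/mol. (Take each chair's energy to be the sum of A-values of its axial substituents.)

C1 and C2 have opposite parity, so for the cis isomer the two substituents are one axial and one equatorial in each chair.
Chair I (methoxy axial, fluoro equatorial): E = 0.65 kcal/mol.
Chair II (methoxy equatorial, fluoro axial): E = 0.23 kcal/mol.
Chair I is the less stable (higher-energy) conformer, and in that chair the fluoro group is equatorial.

equatorial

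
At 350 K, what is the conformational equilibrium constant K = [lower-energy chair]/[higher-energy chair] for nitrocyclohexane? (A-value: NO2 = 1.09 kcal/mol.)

K ≈ 4.79

One chair has the nitro group axial (E = 1.09 kcal/mol) and the other has it equatorial (E = 0).
ΔG = 1.09 kcal/mol between the two chairs.
K = exp(ΔG/RT) with R = 1.987×10⁻³ kcal mol⁻¹ K⁻¹ and T = 350 K gives K ≈ 4.79.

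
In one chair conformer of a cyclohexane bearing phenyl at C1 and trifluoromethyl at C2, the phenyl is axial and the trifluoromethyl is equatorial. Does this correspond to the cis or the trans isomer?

cis

C1 and C2 have opposite parity, so their axial bonds point in opposite directions.
With opposite-parity carbons, two substituents on the same face are one axial and one equatorial; opposite faces give both axial or both equatorial.
Here the groups are axial/equatorial → same face → cis.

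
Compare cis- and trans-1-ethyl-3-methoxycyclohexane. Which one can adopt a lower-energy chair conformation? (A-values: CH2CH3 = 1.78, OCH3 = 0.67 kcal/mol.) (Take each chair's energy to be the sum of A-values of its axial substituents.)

At 1,3 positions (parity same): cis → (e,e or a,a); trans → (a,e or e,a).
Best chair for cis: E = 0.00 kcal/mol; best chair for trans: E = 0.67 kcal/mol.
The cis isomer is lower by 0.67 kcal/mol.

cis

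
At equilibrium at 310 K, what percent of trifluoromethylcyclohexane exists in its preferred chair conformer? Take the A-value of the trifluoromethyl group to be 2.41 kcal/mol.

One chair has the trifluoromethyl group axial (E = 2.41 kcal/mol) and the other has it equatorial (E = 0).
ΔG = 2.41 kcal/mol between the two chairs.
K = exp(ΔG/RT) with R = 1.987×10⁻³ kcal mol⁻¹ K⁻¹ and T = 310 K gives K ≈ 50.
Fraction in the lower-energy chair = K/(K+1) = 98.0%.

98.0%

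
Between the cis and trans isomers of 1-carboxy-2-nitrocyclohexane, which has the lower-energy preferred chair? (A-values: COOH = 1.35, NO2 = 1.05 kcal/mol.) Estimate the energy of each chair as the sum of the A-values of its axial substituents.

At 1,2 positions (parity opposite): cis → (a,e or e,a); trans → (e,e or a,a).
Best chair for cis: E = 1.05 kcal/mol; best chair for trans: E = 0.00 kcal/mol.
The trans isomer is lower by 1.05 kcal/mol.

trans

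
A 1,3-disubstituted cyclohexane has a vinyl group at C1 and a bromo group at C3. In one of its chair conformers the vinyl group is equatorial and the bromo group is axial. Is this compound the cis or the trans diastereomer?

C1 and C3 have the same parity, so their axial bonds point in the same direction.
With same-parity carbons, two substituents on the same face are both axial or both equatorial; opposite faces give one of each.
Here the groups are equatorial/axial → opposite face → trans.

trans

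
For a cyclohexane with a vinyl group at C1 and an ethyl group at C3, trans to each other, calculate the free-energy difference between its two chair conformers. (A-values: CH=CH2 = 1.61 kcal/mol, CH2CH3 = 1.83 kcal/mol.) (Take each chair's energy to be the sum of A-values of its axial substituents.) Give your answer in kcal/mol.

0.22 kcal/mol

C1 and C3 have the same parity, so for the trans isomer the two substituents are one axial and one equatorial in each chair.
Chair I (vinyl axial, ethyl equatorial): E = 1.61 kcal/mol.
Chair II (vinyl equatorial, ethyl axial): E = 1.83 kcal/mol.
ΔE = 1.83 − 1.61 = 0.22 kcal/mol; chair I is more stable.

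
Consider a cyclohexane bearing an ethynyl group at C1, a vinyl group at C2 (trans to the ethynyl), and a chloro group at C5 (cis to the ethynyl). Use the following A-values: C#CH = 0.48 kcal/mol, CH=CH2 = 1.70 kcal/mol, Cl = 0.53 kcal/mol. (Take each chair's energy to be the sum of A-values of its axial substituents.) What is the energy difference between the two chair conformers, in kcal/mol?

2.71 kcal/mol

Chair I (ethynyl axial, vinyl axial, chloro axial): E = 2.71 kcal/mol.
Chair II (ethynyl equatorial, vinyl equatorial, chloro equatorial): E = 0.00 kcal/mol.
ΔE = 2.71 − 0.00 = 2.71 kcal/mol; chair II is more stable.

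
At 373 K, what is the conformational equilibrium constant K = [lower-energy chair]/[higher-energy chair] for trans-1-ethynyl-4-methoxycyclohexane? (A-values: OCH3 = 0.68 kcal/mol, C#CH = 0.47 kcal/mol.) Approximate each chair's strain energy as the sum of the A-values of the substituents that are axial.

K ≈ 4.72

C1 and C4 have opposite parity, so for the trans isomer the two substituents are e,e in one chair and a,a in the other.
Chair I (methoxy axial, ethynyl axial): E = 1.15 kcal/mol; chair II (methoxy equatorial, ethynyl equatorial): E = 0.00 kcal/mol.
ΔG = 1.15 kcal/mol between the two chairs.
K = exp(ΔG/RT) with R = 1.987×10⁻³ kcal mol⁻¹ K⁻¹ and T = 373 K gives K ≈ 4.72.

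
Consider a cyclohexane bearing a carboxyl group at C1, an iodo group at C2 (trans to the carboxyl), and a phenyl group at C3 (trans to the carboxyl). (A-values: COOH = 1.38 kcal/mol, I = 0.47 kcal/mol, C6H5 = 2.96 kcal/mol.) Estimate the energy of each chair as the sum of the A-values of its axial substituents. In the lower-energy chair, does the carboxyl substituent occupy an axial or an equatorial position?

Chair I (carboxyl axial, iodo axial, phenyl equatorial): E = 1.85 kcal/mol.
Chair II (carboxyl equatorial, iodo equatorial, phenyl axial): E = 2.96 kcal/mol.
Chair I is the more stable (lower-energy) conformer, and in that chair the carboxyl group is axial.

axial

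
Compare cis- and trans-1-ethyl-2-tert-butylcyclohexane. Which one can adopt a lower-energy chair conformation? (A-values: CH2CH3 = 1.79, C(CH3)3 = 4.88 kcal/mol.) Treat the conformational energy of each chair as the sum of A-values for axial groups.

trans

At 1,2 positions (parity opposite): cis → (a,e or e,a); trans → (e,e or a,a).
Best chair for cis: E = 1.79 kcal/mol; best chair for trans: E = 0.00 kcal/mol.
The trans isomer is lower by 1.79 kcal/mol.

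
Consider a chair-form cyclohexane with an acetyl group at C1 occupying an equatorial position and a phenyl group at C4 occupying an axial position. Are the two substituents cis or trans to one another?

C1 and C4 have opposite parity, so their axial bonds point in opposite directions.
With opposite-parity carbons, two substituents on the same face are one axial and one equatorial; opposite faces give both axial or both equatorial.
Here the groups are equatorial/axial → same face → cis.

cis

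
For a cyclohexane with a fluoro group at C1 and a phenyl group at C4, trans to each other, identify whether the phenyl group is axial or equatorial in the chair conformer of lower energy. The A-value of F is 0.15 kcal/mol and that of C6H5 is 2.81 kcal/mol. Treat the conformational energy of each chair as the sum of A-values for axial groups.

C1 and C4 have opposite parity, so for the trans isomer the two substituents are e,e in one chair and a,a in the other.
Chair I (fluoro axial, phenyl axial): E = 2.96 kcal/mol.
Chair II (fluoro equatorial, phenyl equatorial): E = 0.00 kcal/mol.
Chair II is the more stable (lower-energy) conformer, and in that chair the phenyl group is equatorial.

equatorial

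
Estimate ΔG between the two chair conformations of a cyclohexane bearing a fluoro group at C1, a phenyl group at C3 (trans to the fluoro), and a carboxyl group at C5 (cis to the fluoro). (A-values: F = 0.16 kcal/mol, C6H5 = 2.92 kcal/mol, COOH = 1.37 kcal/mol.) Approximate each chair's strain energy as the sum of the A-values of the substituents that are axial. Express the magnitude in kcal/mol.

Chair I (fluoro axial, phenyl equatorial, carboxyl axial): E = 1.53 kcal/mol.
Chair II (fluoro equatorial, phenyl axial, carboxyl equatorial): E = 2.92 kcal/mol.
ΔE = 2.92 − 1.53 = 1.39 kcal/mol; chair I is more stable.

1.39 kcal/mol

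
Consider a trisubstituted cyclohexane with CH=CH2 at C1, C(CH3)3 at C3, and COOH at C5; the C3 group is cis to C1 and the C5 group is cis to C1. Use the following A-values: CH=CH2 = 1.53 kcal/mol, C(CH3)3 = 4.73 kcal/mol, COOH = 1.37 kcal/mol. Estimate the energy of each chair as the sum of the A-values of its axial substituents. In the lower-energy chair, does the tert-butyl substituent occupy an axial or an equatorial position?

equatorial

Chair I (vinyl axial, tert-butyl axial, carboxyl axial): E = 7.63 kcal/mol.
Chair II (vinyl equatorial, tert-butyl equatorial, carboxyl equatorial): E = 0.00 kcal/mol.
Chair II is the more stable (lower-energy) conformer, and in that chair the tert-butyl group is equatorial.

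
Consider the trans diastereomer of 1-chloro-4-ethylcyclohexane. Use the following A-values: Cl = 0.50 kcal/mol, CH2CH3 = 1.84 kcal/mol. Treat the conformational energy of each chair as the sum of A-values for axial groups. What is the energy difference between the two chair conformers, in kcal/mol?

2.34 kcal/mol

C1 and C4 have opposite parity, so for the trans isomer the two substituents are e,e in one chair and a,a in the other.
Chair I (chloro axial, ethyl axial): E = 2.34 kcal/mol.
Chair II (chloro equatorial, ethyl equatorial): E = 0.00 kcal/mol.
ΔE = 2.34 − 0.00 = 2.34 kcal/mol; chair II is more stable.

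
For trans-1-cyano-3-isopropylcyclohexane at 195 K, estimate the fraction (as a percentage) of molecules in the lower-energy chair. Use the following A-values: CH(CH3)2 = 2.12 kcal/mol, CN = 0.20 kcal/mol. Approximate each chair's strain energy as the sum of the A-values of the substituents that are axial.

99.3%

C1 and C3 have the same parity, so for the trans isomer the two substituents are one axial and one equatorial in each chair.
Chair I (isopropyl axial, cyano equatorial): E = 2.12 kcal/mol; chair II (isopropyl equatorial, cyano axial): E = 0.20 kcal/mol.
ΔG = 1.92 kcal/mol between the two chairs.
K = exp(ΔG/RT) with R = 1.987×10⁻³ kcal mol⁻¹ K⁻¹ and T = 195 K gives K ≈ 142.
Fraction in the lower-energy chair = K/(K+1) = 99.3%.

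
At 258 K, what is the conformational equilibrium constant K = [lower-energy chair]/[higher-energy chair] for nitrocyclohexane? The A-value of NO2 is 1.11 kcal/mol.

One chair has the nitro group axial (E = 1.11 kcal/mol) and the other has it equatorial (E = 0).
ΔG = 1.11 kcal/mol between the two chairs.
K = exp(ΔG/RT) with R = 1.987×10⁻³ kcal mol⁻¹ K⁻¹ and T = 258 K gives K ≈ 8.72.

K ≈ 8.72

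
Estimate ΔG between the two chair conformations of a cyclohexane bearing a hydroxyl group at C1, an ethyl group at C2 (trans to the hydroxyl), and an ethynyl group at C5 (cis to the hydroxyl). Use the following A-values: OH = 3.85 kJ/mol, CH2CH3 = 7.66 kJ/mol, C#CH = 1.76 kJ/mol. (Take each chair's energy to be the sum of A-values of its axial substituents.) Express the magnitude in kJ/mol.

Chair I (hydroxyl axial, ethyl axial, ethynyl axial): E = 13.27 kJ/mol.
Chair II (hydroxyl equatorial, ethyl equatorial, ethynyl equatorial): E = 0.00 kJ/mol.
ΔE = 13.27 − 0.00 = 13.27 kJ/mol; chair II is more stable.

13.27 kJ/mol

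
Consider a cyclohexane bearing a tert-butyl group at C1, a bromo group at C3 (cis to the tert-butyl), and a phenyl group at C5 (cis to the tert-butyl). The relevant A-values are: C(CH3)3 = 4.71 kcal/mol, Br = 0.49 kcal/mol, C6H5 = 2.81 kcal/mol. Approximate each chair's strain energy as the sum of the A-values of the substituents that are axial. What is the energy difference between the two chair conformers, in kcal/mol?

Chair I (tert-butyl axial, bromo axial, phenyl axial): E = 8.01 kcal/mol.
Chair II (tert-butyl equatorial, bromo equatorial, phenyl equatorial): E = 0.00 kcal/mol.
ΔE = 8.01 − 0.00 = 8.01 kcal/mol; chair II is more stable.

8.01 kcal/mol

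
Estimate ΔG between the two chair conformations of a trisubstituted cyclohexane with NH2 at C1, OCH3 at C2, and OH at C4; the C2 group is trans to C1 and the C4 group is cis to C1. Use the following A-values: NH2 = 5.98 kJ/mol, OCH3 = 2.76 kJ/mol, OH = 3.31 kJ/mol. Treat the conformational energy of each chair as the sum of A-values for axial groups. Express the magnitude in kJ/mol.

Chair I (amino axial, methoxy axial, hydroxyl equatorial): E = 8.74 kJ/mol.
Chair II (amino equatorial, methoxy equatorial, hydroxyl axial): E = 3.31 kJ/mol.
ΔE = 8.74 − 3.31 = 5.43 kJ/mol; chair II is more stable.

5.43 kJ/mol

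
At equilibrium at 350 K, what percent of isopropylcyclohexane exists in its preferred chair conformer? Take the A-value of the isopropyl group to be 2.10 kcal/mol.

95.3%

One chair has the isopropyl group axial (E = 2.10 kcal/mol) and the other has it equatorial (E = 0).
ΔG = 2.10 kcal/mol between the two chairs.
K = exp(ΔG/RT) with R = 1.987×10⁻³ kcal mol⁻¹ K⁻¹ and T = 350 K gives K ≈ 20.5.
Fraction in the lower-energy chair = K/(K+1) = 95.3%.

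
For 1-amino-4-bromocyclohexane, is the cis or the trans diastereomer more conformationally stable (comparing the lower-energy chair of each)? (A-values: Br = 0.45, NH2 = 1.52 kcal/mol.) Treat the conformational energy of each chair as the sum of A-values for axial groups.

At 1,4 positions (parity opposite): cis → (a,e or e,a); trans → (e,e or a,a).
Best chair for cis: E = 0.45 kcal/mol; best chair for trans: E = 0.00 kcal/mol.
The trans isomer is lower by 0.45 kcal/mol.

trans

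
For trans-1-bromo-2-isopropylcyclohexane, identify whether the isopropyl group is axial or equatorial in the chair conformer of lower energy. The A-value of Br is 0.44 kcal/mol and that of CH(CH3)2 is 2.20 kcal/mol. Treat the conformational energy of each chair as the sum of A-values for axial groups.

equatorial

C1 and C2 have opposite parity, so for the trans isomer the two substituents are e,e in one chair and a,a in the other.
Chair I (bromo axial, isopropyl axial): E = 2.64 kcal/mol.
Chair II (bromo equatorial, isopropyl equatorial): E = 0.00 kcal/mol.
Chair II is the more stable (lower-energy) conformer, and in that chair the isopropyl group is equatorial.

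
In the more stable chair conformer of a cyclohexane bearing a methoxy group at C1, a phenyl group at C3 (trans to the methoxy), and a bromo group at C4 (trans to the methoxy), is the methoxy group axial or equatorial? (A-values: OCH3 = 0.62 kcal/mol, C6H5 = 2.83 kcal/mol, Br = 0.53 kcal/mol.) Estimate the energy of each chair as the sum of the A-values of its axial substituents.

Chair I (methoxy axial, phenyl equatorial, bromo axial): E = 1.15 kcal/mol.
Chair II (methoxy equatorial, phenyl axial, bromo equatorial): E = 2.83 kcal/mol.
Chair I is the more stable (lower-energy) conformer, and in that chair the methoxy group is axial.

axial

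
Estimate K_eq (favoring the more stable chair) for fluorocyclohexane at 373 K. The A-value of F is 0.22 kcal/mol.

One chair has the fluoro group axial (E = 0.22 kcal/mol) and the other has it equatorial (E = 0).
ΔG = 0.22 kcal/mol between the two chairs.
K = exp(ΔG/RT) with R = 1.987×10⁻³ kcal mol⁻¹ K⁻¹ and T = 373 K gives K ≈ 1.35.

K ≈ 1.35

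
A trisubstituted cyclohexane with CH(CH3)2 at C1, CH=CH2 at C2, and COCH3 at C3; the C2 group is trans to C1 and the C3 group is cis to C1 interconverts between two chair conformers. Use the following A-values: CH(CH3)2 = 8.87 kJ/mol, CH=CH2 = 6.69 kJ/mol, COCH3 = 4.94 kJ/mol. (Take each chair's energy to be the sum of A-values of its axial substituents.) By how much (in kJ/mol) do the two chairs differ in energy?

20.50 kJ/mol

Chair I (isopropyl axial, vinyl axial, acetyl axial): E = 20.50 kJ/mol.
Chair II (isopropyl equatorial, vinyl equatorial, acetyl equatorial): E = 0.00 kJ/mol.
ΔE = 20.50 − 0.00 = 20.50 kJ/mol; chair II is more stable.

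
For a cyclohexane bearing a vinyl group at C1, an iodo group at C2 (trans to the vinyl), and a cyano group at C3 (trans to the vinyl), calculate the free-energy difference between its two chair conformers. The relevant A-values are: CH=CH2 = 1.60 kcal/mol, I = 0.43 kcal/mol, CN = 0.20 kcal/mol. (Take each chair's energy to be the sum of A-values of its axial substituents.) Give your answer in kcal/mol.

1.83 kcal/mol

Chair I (vinyl axial, iodo axial, cyano equatorial): E = 2.03 kcal/mol.
Chair II (vinyl equatorial, iodo equatorial, cyano axial): E = 0.20 kcal/mol.
ΔE = 2.03 − 0.20 = 1.83 kcal/mol; chair II is more stable.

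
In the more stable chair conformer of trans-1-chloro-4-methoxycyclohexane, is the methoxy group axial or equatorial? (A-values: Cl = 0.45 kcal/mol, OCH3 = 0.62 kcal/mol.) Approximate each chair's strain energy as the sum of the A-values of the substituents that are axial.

C1 and C4 have opposite parity, so for the trans isomer the two substituents are e,e in one chair and a,a in the other.
Chair I (chloro axial, methoxy axial): E = 1.07 kcal/mol.
Chair II (chloro equatorial, methoxy equatorial): E = 0.00 kcal/mol.
Chair II is the more stable (lower-energy) conformer, and in that chair the methoxy group is equatorial.

equatorial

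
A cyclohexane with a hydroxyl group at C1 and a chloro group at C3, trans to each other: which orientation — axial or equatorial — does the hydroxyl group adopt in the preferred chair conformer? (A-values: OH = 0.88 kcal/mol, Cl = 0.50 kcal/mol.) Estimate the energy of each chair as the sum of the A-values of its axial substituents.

C1 and C3 have the same parity, so for the trans isomer the two substituents are one axial and one equatorial in each chair.
Chair I (hydroxyl axial, chloro equatorial): E = 0.88 kcal/mol.
Chair II (hydroxyl equatorial, chloro axial): E = 0.50 kcal/mol.
Chair II is the more stable (lower-energy) conformer, and in that chair the hydroxyl group is equatorial.

equatorial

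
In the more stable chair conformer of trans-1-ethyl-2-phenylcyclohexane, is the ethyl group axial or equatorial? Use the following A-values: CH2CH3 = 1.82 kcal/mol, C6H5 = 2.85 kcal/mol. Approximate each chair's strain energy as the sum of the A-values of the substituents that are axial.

equatorial

C1 and C2 have opposite parity, so for the trans isomer the two substituents are e,e in one chair and a,a in the other.
Chair I (ethyl axial, phenyl axial): E = 4.67 kcal/mol.
Chair II (ethyl equatorial, phenyl equatorial): E = 0.00 kcal/mol.
Chair II is the more stable (lower-energy) conformer, and in that chair the ethyl group is equatorial.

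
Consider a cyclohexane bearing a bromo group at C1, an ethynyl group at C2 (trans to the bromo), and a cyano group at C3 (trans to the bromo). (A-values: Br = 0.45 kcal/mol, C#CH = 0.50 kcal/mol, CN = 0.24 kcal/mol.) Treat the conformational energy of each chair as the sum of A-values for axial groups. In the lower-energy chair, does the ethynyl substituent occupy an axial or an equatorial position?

equatorial

Chair I (bromo axial, ethynyl axial, cyano equatorial): E = 0.95 kcal/mol.
Chair II (bromo equatorial, ethynyl equatorial, cyano axial): E = 0.24 kcal/mol.
Chair II is the more stable (lower-energy) conformer, and in that chair the ethynyl group is equatorial.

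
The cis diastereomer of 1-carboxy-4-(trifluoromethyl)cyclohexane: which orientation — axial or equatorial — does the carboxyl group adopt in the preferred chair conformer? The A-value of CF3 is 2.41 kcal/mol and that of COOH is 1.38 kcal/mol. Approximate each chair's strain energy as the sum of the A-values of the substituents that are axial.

axial

C1 and C4 have opposite parity, so for the cis isomer the two substituents are one axial and one equatorial in each chair.
Chair I (trifluoromethyl axial, carboxyl equatorial): E = 2.41 kcal/mol.
Chair II (trifluoromethyl equatorial, carboxyl axial): E = 1.38 kcal/mol.
Chair II is the more stable (lower-energy) conformer, and in that chair the carboxyl group is axial.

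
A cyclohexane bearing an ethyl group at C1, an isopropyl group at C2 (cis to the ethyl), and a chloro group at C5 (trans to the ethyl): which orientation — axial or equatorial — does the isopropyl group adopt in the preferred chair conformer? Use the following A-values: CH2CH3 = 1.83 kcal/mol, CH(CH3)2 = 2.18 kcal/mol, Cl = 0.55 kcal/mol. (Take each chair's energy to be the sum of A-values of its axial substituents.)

Chair I (ethyl axial, isopropyl equatorial, chloro equatorial): E = 1.83 kcal/mol.
Chair II (ethyl equatorial, isopropyl axial, chloro axial): E = 2.73 kcal/mol.
Chair I is the more stable (lower-energy) conformer, and in that chair the isopropyl group is equatorial.

equatorial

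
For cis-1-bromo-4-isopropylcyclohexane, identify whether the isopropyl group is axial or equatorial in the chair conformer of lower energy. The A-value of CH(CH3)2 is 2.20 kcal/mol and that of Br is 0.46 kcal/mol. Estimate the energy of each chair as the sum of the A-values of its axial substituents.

equatorial

C1 and C4 have opposite parity, so for the cis isomer the two substituents are one axial and one equatorial in each chair.
Chair I (isopropyl axial, bromo equatorial): E = 2.20 kcal/mol.
Chair II (isopropyl equatorial, bromo axial): E = 0.46 kcal/mol.
Chair II is the more stable (lower-energy) conformer, and in that chair the isopropyl group is equatorial.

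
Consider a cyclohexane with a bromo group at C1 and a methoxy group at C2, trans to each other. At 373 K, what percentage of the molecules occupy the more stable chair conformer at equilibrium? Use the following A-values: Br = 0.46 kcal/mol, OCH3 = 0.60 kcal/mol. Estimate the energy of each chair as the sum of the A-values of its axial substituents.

C1 and C2 have opposite parity, so for the trans isomer the two substituents are e,e in one chair and a,a in the other.
Chair I (bromo axial, methoxy axial): E = 1.06 kcal/mol; chair II (bromo equatorial, methoxy equatorial): E = 0.00 kcal/mol.
ΔG = 1.06 kcal/mol between the two chairs.
K = exp(ΔG/RT) with R = 1.987×10⁻³ kcal mol⁻¹ K⁻¹ and T = 373 K gives K ≈ 4.18.
Fraction in the lower-energy chair = K/(K+1) = 80.7%.

80.7%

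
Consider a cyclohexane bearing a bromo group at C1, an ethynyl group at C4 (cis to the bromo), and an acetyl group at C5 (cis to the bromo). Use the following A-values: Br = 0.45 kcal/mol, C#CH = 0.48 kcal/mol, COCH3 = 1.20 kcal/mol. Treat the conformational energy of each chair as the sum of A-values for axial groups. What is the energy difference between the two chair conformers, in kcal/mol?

1.17 kcal/mol

Chair I (bromo axial, ethynyl equatorial, acetyl axial): E = 1.65 kcal/mol.
Chair II (bromo equatorial, ethynyl axial, acetyl equatorial): E = 0.48 kcal/mol.
ΔE = 1.65 − 0.48 = 1.17 kcal/mol; chair II is more stable.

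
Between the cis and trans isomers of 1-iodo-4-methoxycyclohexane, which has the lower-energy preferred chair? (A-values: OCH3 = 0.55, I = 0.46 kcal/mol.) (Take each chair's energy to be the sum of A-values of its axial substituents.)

At 1,4 positions (parity opposite): cis → (a,e or e,a); trans → (e,e or a,a).
Best chair for cis: E = 0.46 kcal/mol; best chair for trans: E = 0.00 kcal/mol.
The trans isomer is lower by 0.46 kcal/mol.

trans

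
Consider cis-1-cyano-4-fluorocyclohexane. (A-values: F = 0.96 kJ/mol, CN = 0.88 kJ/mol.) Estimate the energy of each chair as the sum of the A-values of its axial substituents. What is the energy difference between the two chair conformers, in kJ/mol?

C1 and C4 have opposite parity, so for the cis isomer the two substituents are one axial and one equatorial in each chair.
Chair I (fluoro axial, cyano equatorial): E = 0.96 kJ/mol.
Chair II (fluoro equatorial, cyano axial): E = 0.88 kJ/mol.
ΔE = 0.96 − 0.88 = 0.08 kJ/mol; chair II is more stable.

0.08 kJ/mol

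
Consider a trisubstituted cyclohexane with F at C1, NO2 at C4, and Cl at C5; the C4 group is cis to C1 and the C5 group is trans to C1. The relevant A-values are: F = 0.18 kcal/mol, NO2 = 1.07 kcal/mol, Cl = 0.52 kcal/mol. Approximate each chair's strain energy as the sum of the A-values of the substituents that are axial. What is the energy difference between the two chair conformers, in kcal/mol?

1.41 kcal/mol

Chair I (fluoro axial, nitro equatorial, chloro equatorial): E = 0.18 kcal/mol.
Chair II (fluoro equatorial, nitro axial, chloro axial): E = 1.59 kcal/mol.
ΔE = 1.59 − 0.18 = 1.41 kcal/mol; chair I is more stable.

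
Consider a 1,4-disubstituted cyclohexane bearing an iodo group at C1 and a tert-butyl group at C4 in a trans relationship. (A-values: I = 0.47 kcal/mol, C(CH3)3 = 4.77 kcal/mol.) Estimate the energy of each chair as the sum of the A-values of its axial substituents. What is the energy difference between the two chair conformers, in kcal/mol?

5.24 kcal/mol

C1 and C4 have opposite parity, so for the trans isomer the two substituents are e,e in one chair and a,a in the other.
Chair I (iodo axial, tert-butyl axial): E = 5.24 kcal/mol.
Chair II (iodo equatorial, tert-butyl equatorial): E = 0.00 kcal/mol.
ΔE = 5.24 − 0.00 = 5.24 kcal/mol; chair II is more stable.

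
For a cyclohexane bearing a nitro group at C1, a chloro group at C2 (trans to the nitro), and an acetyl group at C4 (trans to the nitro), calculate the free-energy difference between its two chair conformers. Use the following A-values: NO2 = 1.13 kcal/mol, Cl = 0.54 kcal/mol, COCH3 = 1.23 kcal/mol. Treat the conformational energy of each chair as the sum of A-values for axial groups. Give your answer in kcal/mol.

2.90 kcal/mol

Chair I (nitro axial, chloro axial, acetyl axial): E = 2.90 kcal/mol.
Chair II (nitro equatorial, chloro equatorial, acetyl equatorial): E = 0.00 kcal/mol.
ΔE = 2.90 − 0.00 = 2.90 kcal/mol; chair II is more stable.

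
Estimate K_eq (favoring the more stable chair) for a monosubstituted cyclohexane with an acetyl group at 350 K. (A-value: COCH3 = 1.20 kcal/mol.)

One chair has the acetyl group axial (E = 1.20 kcal/mol) and the other has it equatorial (E = 0).
ΔG = 1.20 kcal/mol between the two chairs.
K = exp(ΔG/RT) with R = 1.987×10⁻³ kcal mol⁻¹ K⁻¹ and T = 350 K gives K ≈ 5.62.

K ≈ 5.62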